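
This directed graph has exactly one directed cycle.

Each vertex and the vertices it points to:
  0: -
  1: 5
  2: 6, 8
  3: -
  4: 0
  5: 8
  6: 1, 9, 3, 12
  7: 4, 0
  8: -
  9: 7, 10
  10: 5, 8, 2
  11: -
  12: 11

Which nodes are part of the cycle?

DFS with gray/black marking from 6:
6 gray
  1 gray
    5 gray
      8 gray
      8 black
    5 black
  1 black
  9 gray
    7 gray
      4 gray
        0 gray
        0 black
      4 black
      7→0: 0 black — skip
    7 black
    10 gray
      10→5: 5 black — skip
      10→8: 8 black — skip
      2 gray
        2→6: 6 is gray → back edge
Back edge closes the cycle 6 → 9 → 10 → 2 → 6; its vertices are {2, 6, 9, 10}.

2, 6, 9, 10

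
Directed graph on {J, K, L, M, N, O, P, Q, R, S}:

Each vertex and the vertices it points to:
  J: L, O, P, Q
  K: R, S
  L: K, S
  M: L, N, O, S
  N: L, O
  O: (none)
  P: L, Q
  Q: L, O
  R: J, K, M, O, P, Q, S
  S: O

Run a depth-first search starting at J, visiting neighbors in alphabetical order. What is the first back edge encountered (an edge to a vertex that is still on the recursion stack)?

DFS from J (visiting neighbors in alphabetical order); mark gray on enter, black on exit:
J gray
  L gray
    K gray
      R gray
        R→J: J is gray → back edge
First back edge: R → J.

R->J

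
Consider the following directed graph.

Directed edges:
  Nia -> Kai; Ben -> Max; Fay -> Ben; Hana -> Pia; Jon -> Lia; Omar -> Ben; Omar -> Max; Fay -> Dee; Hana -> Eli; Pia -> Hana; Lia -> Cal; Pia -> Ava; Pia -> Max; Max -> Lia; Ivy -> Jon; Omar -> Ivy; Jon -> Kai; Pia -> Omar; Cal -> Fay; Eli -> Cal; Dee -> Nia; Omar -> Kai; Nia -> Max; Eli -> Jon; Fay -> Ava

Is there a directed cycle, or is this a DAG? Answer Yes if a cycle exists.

Yes

DFS with white/gray/black marking, starting from Hana:
Hana gray
  Eli gray
    Jon gray
      Kai gray
      Kai black
      Lia gray
        Cal gray
          Fay gray
            Ben gray
              Max gray
                Max→Lia: Lia is gray → back edge
Back edge found, so a cycle exists: Lia → Cal → Fay → Ben → Max → Lia.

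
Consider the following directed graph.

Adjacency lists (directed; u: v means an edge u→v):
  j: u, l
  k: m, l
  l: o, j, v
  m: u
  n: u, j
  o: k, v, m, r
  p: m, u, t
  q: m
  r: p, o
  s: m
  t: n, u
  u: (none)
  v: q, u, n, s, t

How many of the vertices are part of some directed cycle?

A vertex is on a directed cycle iff it belongs to a strongly connected component of size ≥ 2 (or has a self-loop).
The vertices on cycles are {j, k, l, n, o, p, r, t, v} — 9 in total.

9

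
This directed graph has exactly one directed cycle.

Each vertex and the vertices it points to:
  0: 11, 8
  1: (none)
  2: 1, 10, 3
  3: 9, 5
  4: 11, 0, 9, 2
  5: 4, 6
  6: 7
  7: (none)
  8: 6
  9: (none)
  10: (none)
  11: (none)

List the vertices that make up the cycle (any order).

2, 3, 4, 5

DFS with gray/black marking from 5:
5 gray
  4 gray
    11 gray
    11 black
    0 gray
      0→11: 11 black — skip
      8 gray
        6 gray
          7 gray
          7 black
        6 black
      8 black
    0 black
    9 gray
    9 black
    2 gray
      1 gray
      1 black
      10 gray
      10 black
      3 gray
        3→9: 9 black — skip
        3→5: 5 is gray → back edge
Back edge closes the cycle 5 → 4 → 2 → 3 → 5; its vertices are {2, 3, 4, 5}.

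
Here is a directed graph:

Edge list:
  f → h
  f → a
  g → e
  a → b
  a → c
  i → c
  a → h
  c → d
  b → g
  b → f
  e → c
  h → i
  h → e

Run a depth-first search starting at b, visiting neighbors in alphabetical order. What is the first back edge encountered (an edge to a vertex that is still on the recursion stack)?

DFS from b (visiting neighbors in alphabetical order); mark gray on enter, black on exit:
b gray
  f gray
    a gray
      a→b: b is gray → back edge
First back edge: a → b.

a->b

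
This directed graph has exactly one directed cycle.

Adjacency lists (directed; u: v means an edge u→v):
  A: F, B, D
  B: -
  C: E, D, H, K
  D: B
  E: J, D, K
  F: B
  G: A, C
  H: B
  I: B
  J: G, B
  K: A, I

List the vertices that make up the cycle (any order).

DFS with gray/black marking from G:
G gray
  A gray
    F gray
      B gray
      B black
    F black
    A→B: B black — skip
    D gray
      D→B: B black — skip
    D black
  A black
  C gray
    E gray
      J gray
        J→G: G is gray → back edge
Back edge closes the cycle G → C → E → J → G; its vertices are {C, E, G, J}.

C, E, G, J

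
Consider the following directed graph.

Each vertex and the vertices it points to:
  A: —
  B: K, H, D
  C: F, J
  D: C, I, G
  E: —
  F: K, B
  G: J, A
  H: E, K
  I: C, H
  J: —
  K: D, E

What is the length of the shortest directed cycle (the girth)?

For each vertex v, BFS finds the shortest path from v back to v.
The shortest such closed walk is B → D → C → F → B, length 4.

4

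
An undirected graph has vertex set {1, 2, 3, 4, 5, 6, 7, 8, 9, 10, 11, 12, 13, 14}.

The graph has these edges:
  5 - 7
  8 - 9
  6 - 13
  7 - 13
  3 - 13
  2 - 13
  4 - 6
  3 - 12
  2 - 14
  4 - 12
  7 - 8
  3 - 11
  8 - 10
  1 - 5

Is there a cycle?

Yes

DFS, tracking each vertex's parent; an edge to a visited non-parent vertex closes a cycle.
Start from 14:
visit 14 (parent –)
  visit 2 (parent 14)
    visit 13 (parent 2)
      visit 7 (parent 13)
        visit 5 (parent 7)
          visit 1 (parent 5)
            1–5: parent, skip
          5–7: parent, skip
        visit 8 (parent 7)
          8–7: parent, skip
          visit 10 (parent 8)
            10–8: parent, skip
          visit 9 (parent 8)
            9–8: parent, skip
        7–13: parent, skip
      visit 3 (parent 13)
        visit 12 (parent 3)
          visit 4 (parent 12)
            visit 6 (parent 4)
              6–13: 13 visited and ≠ parent → cycle
Cycle: 13 – 3 – 12 – 4 – 6 – 13.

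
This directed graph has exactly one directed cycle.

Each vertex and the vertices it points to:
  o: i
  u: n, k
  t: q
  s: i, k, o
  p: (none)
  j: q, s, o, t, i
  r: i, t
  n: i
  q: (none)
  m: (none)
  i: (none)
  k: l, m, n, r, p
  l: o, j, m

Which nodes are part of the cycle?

DFS with gray/black marking from k:
k gray
  l gray
    o gray
      i gray
      i black
    o black
    j gray
      q gray
      q black
      s gray
        s→i: i black — skip
        s→k: k is gray → back edge
Back edge closes the cycle k → l → j → s → k; its vertices are {j, k, l, s}.

j, k, l, s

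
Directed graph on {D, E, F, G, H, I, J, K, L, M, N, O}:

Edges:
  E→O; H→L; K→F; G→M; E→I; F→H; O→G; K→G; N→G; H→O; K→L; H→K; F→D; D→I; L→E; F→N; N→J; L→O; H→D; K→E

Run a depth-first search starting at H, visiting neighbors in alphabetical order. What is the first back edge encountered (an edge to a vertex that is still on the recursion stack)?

DFS from H (visiting neighbors in alphabetical order); mark gray on enter, black on exit:
H gray
  D gray
    I gray
    I black
  D black
  K gray
    E gray
      E→I: I black — skip
      O gray
        G gray
          M gray
          M black
        G black
      O black
    E black
    F gray
      F→D: D black — skip
      F→H: H is gray → back edge
First back edge: F → H.

F->H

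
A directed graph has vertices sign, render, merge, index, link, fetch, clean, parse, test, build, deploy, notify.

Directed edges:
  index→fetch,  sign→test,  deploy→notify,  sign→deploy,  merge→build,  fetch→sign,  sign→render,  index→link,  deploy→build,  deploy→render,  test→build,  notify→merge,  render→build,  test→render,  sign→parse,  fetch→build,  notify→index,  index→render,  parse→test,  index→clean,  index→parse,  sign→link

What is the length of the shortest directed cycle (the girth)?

5

For each vertex v, BFS finds the shortest path from v back to v.
The shortest such closed walk is notify → index → fetch → sign → deploy → notify, length 5.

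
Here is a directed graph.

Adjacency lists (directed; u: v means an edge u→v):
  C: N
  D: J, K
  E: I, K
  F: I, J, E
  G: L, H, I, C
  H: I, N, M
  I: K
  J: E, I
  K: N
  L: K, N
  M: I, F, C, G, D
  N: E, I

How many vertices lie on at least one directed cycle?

A vertex is on a directed cycle iff it belongs to a strongly connected component of size ≥ 2 (or has a self-loop).
The vertices on cycles are {E, G, H, I, K, M, N} — 7 in total.

7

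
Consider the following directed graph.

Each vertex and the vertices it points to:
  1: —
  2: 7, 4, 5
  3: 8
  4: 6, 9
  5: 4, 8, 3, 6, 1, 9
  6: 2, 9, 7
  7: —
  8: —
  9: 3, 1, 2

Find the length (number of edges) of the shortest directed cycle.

For each vertex v, BFS finds the shortest path from v back to v.
The shortest such closed walk is 5 → 9 → 2 → 5, length 3.

3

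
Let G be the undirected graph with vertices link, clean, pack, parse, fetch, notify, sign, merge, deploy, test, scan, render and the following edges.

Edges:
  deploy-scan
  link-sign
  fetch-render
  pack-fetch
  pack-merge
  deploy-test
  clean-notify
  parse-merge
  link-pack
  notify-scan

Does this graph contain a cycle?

DFS, tracking each vertex's parent; an edge to a visited non-parent vertex closes a cycle.
Start from clean:
visit clean (parent –)
  visit notify (parent clean)
    notify–clean: parent, skip
    visit scan (parent notify)
      visit deploy (parent scan)
        visit test (parent deploy)
          test–deploy: parent, skip
        deploy–scan: parent, skip
      scan–notify: parent, skip
visit link (parent –)
  visit sign (parent link)
    sign–link: parent, skip
  visit pack (parent link)
    pack–link: parent, skip
    visit fetch (parent pack)
      visit render (parent fetch)
        render–fetch: parent, skip
      fetch–pack: parent, skip
    visit merge (parent pack)
      merge–pack: parent, skip
      visit parse (parent merge)
        parse–merge: parent, skip
No non-parent visited neighbor found — the graph is a forest.

No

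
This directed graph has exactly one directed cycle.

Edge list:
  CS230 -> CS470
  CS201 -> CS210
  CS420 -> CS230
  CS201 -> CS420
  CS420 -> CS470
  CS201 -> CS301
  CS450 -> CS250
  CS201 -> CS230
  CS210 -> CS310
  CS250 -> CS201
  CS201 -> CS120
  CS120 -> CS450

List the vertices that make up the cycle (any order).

CS120, CS201, CS250, CS450

DFS with gray/black marking from CS201:
CS201 gray
  CS230 gray
    CS470 gray
    CS470 black
  CS230 black
  CS210 gray
    CS310 gray
    CS310 black
  CS210 black
  CS420 gray
    CS420→CS470: CS470 black — skip
    CS420→CS230: CS230 black — skip
  CS420 black
  CS120 gray
    CS450 gray
      CS250 gray
        CS250→CS201: CS201 is gray → back edge
Back edge closes the cycle CS201 → CS120 → CS450 → CS250 → CS201; its vertices are {CS120, CS201, CS250, CS450}.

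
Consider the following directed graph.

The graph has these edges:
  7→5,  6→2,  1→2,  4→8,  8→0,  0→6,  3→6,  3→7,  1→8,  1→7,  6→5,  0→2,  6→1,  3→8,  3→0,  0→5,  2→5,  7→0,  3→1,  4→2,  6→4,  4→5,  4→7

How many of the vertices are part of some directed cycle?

6

A vertex is on a directed cycle iff it belongs to a strongly connected component of size ≥ 2 (or has a self-loop).
The vertices on cycles are {0, 1, 4, 6, 7, 8} — 6 in total.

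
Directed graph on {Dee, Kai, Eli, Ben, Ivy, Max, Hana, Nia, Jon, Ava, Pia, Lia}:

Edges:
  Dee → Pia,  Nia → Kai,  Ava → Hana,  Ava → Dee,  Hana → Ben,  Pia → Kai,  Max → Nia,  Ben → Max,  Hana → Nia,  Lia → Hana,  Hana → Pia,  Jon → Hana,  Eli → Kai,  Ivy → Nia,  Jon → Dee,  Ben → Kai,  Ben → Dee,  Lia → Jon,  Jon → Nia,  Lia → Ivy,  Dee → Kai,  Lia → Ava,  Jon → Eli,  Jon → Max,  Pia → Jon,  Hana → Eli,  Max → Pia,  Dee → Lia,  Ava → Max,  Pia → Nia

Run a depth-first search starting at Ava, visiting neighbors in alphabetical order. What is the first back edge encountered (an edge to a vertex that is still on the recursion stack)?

DFS from Ava (visiting neighbors in alphabetical order); mark gray on enter, black on exit:
Ava gray
  Dee gray
    Kai gray
    Kai black
    Lia gray
      Lia→Ava: Ava is gray → back edge
First back edge: Lia → Ava.

Lia→Ava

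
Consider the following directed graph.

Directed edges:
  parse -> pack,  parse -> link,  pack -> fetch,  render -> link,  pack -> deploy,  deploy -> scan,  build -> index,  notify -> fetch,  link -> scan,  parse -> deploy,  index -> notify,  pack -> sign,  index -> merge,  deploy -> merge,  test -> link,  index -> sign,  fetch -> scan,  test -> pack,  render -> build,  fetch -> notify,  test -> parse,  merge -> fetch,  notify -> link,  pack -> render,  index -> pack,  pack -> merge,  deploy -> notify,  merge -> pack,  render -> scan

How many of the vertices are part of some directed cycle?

8

A vertex is on a directed cycle iff it belongs to a strongly connected component of size ≥ 2 (or has a self-loop).
The vertices on cycles are {pack, build, fetch, index, merge, deploy, notify, render} — 8 in total.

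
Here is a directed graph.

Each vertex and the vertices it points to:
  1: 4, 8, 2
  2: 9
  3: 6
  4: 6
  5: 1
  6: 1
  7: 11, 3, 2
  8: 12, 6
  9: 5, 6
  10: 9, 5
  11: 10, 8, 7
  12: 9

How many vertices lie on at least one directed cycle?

10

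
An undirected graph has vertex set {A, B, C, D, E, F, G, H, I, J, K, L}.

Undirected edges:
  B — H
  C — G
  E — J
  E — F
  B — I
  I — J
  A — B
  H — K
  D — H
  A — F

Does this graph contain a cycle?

Yes

DFS, tracking each vertex's parent; an edge to a visited non-parent vertex closes a cycle.
Start from H:
visit H (parent –)
  visit K (parent H)
    K–H: parent, skip
  visit D (parent H)
    D–H: parent, skip
  visit B (parent H)
    B–H: parent, skip
    visit A (parent B)
      visit F (parent A)
        F–A: parent, skip
        visit E (parent F)
          visit J (parent E)
            J–E: parent, skip
            visit I (parent J)
              I–J: parent, skip
              I–B: B visited and ≠ parent → cycle
Cycle: B – A – F – E – J – I – B.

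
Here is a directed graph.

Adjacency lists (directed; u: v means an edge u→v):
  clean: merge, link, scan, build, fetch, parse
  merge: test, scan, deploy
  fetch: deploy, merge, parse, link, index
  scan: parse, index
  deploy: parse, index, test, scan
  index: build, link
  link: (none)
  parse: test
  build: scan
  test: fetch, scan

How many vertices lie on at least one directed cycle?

A vertex is on a directed cycle iff it belongs to a strongly connected component of size ≥ 2 (or has a self-loop).
The vertices on cycles are {scan, test, build, fetch, index, merge, parse, deploy} — 8 in total.

8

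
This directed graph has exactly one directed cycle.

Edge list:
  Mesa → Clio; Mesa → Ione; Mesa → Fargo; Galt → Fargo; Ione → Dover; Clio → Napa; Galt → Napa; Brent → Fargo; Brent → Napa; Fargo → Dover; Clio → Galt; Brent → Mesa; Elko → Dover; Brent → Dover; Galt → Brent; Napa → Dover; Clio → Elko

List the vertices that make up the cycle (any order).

Clio, Galt, Mesa, Brent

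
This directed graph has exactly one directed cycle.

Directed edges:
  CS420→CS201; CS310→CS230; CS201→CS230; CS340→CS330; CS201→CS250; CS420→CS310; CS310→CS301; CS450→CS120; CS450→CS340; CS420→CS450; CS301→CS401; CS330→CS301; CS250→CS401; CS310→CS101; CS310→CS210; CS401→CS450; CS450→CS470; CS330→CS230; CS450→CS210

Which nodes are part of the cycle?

CS301, CS330, CS340, CS401, CS450

DFS with gray/black marking from CS450:
CS450 gray
  CS340 gray
    CS330 gray
      CS301 gray
        CS401 gray
          CS401→CS450: CS450 is gray → back edge
Back edge closes the cycle CS450 → CS340 → CS330 → CS301 → CS401 → CS450; its vertices are {CS301, CS330, CS340, CS401, CS450}.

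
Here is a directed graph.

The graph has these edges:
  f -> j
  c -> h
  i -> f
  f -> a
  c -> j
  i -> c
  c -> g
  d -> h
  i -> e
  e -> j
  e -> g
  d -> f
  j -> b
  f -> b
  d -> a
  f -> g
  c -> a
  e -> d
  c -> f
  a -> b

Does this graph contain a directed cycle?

DFS with white/gray/black marking, starting from i:
i gray
  f gray
    a gray
      b gray
      b black
    a black
    j gray
      j→b: b black — skip
    j black
    g gray
    g black
    f→b: b black — skip
  f black
  c gray
    h gray
    h black
    c→g: g black — skip
    c→f: f black — skip
    c→j: j black — skip
    c→a: a black — skip
  c black
  e gray
    e→g: g black — skip
    d gray
      d→h: h black — skip
      d→f: f black — skip
      d→a: a black — skip
    d black
    e→j: j black — skip
  e black
i black
Every edge goes to a white or black vertex — no back edge, so the graph is acyclic.

No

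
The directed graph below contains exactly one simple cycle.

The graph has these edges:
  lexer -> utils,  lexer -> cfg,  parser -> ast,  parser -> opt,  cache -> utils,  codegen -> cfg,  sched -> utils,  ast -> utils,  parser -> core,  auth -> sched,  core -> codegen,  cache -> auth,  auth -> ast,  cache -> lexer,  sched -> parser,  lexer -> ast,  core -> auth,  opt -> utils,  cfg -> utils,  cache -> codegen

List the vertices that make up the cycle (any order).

DFS with gray/black marking from auth:
auth gray
  sched gray
    parser gray
      opt gray
        utils gray
        utils black
      opt black
      ast gray
        ast→utils: utils black — skip
      ast black
      core gray
        core→auth: auth is gray → back edge
Back edge closes the cycle auth → sched → parser → core → auth; its vertices are {auth, core, sched, parser}.

auth, core, sched, parser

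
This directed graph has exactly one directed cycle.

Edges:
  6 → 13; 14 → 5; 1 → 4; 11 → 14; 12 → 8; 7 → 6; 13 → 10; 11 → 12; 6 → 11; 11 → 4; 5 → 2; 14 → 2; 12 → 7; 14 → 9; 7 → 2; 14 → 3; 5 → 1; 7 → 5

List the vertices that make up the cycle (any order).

6, 7, 11, 12

DFS with gray/black marking from 11:
11 gray
  12 gray
    7 gray
      5 gray
        1 gray
          4 gray
          4 black
        1 black
        2 gray
        2 black
      5 black
      6 gray
        13 gray
          10 gray
          10 black
        13 black
        6→11: 11 is gray → back edge
Back edge closes the cycle 11 → 12 → 7 → 6 → 11; its vertices are {6, 7, 11, 12}.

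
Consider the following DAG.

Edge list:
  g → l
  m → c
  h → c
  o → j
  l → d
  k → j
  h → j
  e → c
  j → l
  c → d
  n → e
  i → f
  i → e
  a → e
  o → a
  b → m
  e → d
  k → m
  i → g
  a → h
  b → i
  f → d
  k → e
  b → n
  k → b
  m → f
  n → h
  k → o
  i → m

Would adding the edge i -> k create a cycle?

Adding i→k creates a cycle iff k can already reach i.
Path from k: k → b → i.
So k → … → i → k is a cycle.

Yes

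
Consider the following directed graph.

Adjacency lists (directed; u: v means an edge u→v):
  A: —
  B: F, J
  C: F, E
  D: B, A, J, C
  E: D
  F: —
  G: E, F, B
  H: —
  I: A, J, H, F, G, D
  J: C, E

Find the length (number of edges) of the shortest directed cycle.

3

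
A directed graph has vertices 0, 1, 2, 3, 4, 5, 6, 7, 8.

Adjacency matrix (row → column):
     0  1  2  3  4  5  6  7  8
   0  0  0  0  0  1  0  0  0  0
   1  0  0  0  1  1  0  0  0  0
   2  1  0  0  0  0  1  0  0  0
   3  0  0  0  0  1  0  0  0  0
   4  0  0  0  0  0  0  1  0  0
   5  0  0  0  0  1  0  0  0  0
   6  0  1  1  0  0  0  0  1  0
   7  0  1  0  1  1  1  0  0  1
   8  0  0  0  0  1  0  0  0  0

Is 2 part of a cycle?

Yes

2 is on a cycle iff 2 can reach itself via ≥1 edge.
2 → 5 → 4 → 6 → 2 — yes.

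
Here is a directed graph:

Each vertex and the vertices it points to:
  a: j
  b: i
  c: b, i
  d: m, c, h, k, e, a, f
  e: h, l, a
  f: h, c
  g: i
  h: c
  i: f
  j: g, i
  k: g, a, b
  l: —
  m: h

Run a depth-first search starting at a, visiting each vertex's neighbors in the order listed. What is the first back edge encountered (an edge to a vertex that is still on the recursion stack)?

b->i

DFS from a (visiting each vertex's neighbors in the order listed); mark gray on enter, black on exit:
a gray
  j gray
    g gray
      i gray
        f gray
          h gray
            c gray
              b gray
                b→i: i is gray → back edge
First back edge: b → i.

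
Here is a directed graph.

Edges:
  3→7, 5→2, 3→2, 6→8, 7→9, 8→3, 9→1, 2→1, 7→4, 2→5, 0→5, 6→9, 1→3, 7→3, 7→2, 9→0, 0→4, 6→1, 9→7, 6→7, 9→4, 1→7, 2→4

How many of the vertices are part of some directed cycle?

7

A vertex is on a directed cycle iff it belongs to a strongly connected component of size ≥ 2 (or has a self-loop).
The vertices on cycles are {0, 1, 2, 3, 5, 7, 9} — 7 in total.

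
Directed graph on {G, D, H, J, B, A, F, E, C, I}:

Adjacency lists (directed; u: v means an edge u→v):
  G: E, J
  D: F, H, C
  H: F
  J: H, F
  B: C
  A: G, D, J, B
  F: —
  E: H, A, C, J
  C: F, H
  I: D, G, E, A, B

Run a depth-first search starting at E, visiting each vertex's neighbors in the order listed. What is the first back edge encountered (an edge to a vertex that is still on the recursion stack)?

G→E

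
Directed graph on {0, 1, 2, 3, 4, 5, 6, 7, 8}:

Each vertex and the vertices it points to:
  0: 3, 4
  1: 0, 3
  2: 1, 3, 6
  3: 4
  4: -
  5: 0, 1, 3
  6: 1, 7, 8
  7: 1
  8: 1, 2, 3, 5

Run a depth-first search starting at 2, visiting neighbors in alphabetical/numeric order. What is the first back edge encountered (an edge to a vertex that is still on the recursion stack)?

8->2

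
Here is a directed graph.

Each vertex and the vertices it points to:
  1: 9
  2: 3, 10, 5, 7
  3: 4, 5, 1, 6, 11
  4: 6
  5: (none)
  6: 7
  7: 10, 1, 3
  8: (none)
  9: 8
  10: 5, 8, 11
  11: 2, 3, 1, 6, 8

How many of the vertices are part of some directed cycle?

A vertex is on a directed cycle iff it belongs to a strongly connected component of size ≥ 2 (or has a self-loop).
The vertices on cycles are {2, 3, 4, 6, 7, 10, 11} — 7 in total.

7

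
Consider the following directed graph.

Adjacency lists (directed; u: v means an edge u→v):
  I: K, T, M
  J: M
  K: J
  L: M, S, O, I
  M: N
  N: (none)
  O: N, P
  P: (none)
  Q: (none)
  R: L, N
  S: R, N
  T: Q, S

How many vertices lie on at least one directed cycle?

5

A vertex is on a directed cycle iff it belongs to a strongly connected component of size ≥ 2 (or has a self-loop).
The vertices on cycles are {I, L, R, S, T} — 5 in total.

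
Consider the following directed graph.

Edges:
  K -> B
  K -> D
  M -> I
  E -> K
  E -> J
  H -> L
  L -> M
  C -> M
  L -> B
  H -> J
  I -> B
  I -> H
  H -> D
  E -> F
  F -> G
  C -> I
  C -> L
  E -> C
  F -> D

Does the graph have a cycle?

Yes

DFS with white/gray/black marking, starting from D:
D gray
D black
B gray
B black
C gray
  L gray
    L→B: B black — skip
    M gray
      I gray
        I→B: B black — skip
        H gray
          H→D: D black — skip
          J gray
          J black
          H→L: L is gray → back edge
Back edge found, so a cycle exists: L → M → I → H → L.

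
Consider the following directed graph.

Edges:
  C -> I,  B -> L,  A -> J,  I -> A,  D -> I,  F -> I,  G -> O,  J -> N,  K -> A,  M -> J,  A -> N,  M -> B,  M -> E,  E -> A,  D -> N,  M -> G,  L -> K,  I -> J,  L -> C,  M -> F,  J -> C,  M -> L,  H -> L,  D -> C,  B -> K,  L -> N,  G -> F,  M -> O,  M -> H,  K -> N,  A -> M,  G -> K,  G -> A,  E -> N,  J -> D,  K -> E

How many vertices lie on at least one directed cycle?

A vertex is on a directed cycle iff it belongs to a strongly connected component of size ≥ 2 (or has a self-loop).
The vertices on cycles are {A, B, C, D, E, F, G, H, I, J, K, L, M} — 13 in total.

13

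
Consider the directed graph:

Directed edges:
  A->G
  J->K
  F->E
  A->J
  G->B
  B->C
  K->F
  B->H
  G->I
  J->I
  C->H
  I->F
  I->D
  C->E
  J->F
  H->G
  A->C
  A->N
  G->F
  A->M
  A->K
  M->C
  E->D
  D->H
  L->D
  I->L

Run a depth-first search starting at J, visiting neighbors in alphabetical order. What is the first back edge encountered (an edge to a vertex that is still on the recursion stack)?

C->E

DFS from J (visiting neighbors in alphabetical order); mark gray on enter, black on exit:
J gray
  F gray
    E gray
      D gray
        H gray
          G gray
            B gray
              C gray
                C→E: E is gray → back edge
First back edge: C → E.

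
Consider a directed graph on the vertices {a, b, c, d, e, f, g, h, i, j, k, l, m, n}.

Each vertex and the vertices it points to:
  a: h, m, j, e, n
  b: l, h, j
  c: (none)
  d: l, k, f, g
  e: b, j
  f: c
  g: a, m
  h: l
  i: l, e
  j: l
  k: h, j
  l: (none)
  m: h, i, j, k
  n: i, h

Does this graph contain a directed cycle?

No

DFS with white/gray/black marking, starting from b:
b gray
  l gray
  l black
  h gray
    h→l: l black — skip
  h black
  j gray
    j→l: l black — skip
  j black
b black
a gray
  a→h: h black — skip
  m gray
    m→h: h black — skip
    i gray
      i→l: l black — skip
      e gray
        e→b: b black — skip
        e→j: j black — skip
      e black
    i black
    m→j: j black — skip
    k gray
      k→h: h black — skip
      k→j: j black — skip
    k black
  m black
  a→j: j black — skip
  a→e: e black — skip
  n gray
    n→i: i black — skip
    n→h: h black — skip
  n black
a black
c gray
c black
d gray
  d→l: l black — skip
  d→k: k black — skip
  f gray
    f→c: c black — skip
  f black
  g gray
    g→a: a black — skip
    g→m: m black — skip
  g black
d black
Every edge goes to a white or black vertex — no back edge, so the graph is acyclic.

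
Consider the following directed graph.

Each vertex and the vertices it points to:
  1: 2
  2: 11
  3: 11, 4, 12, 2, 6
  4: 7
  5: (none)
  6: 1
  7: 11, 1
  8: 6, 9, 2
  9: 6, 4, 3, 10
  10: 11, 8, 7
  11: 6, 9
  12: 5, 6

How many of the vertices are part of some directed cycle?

11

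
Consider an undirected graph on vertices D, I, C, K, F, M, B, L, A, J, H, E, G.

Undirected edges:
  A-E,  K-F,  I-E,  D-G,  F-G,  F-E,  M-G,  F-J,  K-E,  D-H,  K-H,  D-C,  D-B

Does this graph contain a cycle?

DFS, tracking each vertex's parent; an edge to a visited non-parent vertex closes a cycle.
Start from D:
visit D (parent –)
  visit C (parent D)
    C–D: parent, skip
  visit G (parent D)
    G–D: parent, skip
    visit M (parent G)
      M–G: parent, skip
    visit F (parent G)
      F–G: parent, skip
      visit J (parent F)
        J–F: parent, skip
      visit E (parent F)
        visit K (parent E)
          K–F: F visited and ≠ parent → cycle
Cycle: F – E – K – F.

Yes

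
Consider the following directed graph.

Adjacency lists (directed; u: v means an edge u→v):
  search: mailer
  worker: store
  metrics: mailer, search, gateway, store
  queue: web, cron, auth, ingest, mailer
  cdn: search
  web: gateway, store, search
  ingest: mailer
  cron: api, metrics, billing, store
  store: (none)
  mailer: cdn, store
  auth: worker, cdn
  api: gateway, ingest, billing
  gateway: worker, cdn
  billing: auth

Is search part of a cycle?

Yes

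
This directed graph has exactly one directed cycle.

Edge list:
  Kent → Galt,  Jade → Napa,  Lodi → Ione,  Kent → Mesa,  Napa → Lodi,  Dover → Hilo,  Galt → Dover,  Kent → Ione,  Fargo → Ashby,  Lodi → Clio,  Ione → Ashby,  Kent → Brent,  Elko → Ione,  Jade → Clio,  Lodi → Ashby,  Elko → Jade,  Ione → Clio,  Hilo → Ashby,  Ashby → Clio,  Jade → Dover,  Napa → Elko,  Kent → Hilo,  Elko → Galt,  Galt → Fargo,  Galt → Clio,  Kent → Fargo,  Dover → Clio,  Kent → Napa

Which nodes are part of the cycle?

Elko, Jade, Napa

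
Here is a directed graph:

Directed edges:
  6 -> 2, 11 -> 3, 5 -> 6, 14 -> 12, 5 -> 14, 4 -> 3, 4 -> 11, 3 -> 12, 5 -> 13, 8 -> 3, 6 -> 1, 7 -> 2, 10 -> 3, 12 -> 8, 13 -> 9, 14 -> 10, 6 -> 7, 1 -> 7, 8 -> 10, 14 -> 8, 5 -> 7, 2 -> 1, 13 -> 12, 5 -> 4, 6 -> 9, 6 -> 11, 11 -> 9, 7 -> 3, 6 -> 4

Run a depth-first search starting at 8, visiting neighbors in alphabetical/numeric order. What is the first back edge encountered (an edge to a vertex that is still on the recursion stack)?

DFS from 8 (visiting neighbors in alphabetical/numeric order); mark gray on enter, black on exit:
8 gray
  3 gray
    12 gray
      12→8: 8 is gray → back edge
First back edge: 12 → 8.

12→8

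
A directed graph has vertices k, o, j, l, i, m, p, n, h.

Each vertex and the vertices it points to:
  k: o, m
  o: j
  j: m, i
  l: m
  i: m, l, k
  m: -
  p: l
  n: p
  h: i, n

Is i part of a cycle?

i is on a cycle iff i can reach itself via ≥1 edge.
i → k → o → j → i — yes.

Yes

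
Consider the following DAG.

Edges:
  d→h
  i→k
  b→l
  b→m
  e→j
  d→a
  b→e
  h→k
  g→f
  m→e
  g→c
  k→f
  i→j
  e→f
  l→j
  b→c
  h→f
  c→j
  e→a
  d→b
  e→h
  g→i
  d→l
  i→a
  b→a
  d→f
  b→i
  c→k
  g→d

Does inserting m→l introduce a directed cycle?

Adding m→l creates a cycle iff l can already reach m.
Explore from l: no path reaches m. The graph stays acyclic.

No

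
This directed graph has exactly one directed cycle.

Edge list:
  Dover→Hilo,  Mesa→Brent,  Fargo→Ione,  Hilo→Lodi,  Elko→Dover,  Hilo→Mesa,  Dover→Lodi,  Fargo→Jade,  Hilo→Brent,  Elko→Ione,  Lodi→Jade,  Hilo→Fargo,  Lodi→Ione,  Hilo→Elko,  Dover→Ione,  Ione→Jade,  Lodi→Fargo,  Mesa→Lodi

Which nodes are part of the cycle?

DFS with gray/black marking from Dover:
Dover gray
  Ione gray
    Jade gray
    Jade black
  Ione black
  Lodi gray
    Fargo gray
      Fargo→Jade: Jade black — skip
      Fargo→Ione: Ione black — skip
    Fargo black
    Lodi→Jade: Jade black — skip
    Lodi→Ione: Ione black — skip
  Lodi black
  Hilo gray
    Hilo→Lodi: Lodi black — skip
    Elko gray
      Elko→Dover: Dover is gray → back edge
Back edge closes the cycle Dover → Hilo → Elko → Dover; its vertices are {Elko, Hilo, Dover}.

Elko, Hilo, Dover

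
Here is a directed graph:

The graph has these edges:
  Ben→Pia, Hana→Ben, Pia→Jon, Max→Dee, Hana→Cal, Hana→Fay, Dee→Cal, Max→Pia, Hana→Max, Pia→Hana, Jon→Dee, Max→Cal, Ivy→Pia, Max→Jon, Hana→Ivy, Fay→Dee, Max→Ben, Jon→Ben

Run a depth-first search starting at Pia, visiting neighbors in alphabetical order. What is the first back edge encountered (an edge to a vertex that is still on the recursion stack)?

Ben->Pia

DFS from Pia (visiting neighbors in alphabetical order); mark gray on enter, black on exit:
Pia gray
  Hana gray
    Ben gray
      Ben→Pia: Pia is gray → back edge
First back edge: Ben → Pia.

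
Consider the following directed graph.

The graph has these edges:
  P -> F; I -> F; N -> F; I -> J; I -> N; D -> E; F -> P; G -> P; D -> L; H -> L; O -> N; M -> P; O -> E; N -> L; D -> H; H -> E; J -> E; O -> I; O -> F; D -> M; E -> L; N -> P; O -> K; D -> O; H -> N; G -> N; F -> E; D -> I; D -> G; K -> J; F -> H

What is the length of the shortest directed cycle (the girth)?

2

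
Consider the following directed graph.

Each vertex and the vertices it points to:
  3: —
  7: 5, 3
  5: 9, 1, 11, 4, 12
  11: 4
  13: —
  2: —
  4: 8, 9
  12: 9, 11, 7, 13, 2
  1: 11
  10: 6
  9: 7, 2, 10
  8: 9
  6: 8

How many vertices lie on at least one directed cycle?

10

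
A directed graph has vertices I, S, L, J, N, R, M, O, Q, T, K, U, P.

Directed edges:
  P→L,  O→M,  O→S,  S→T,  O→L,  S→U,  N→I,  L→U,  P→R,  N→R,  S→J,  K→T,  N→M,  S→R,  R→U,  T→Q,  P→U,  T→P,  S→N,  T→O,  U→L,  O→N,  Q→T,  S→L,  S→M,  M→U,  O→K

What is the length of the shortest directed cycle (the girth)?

For each vertex v, BFS finds the shortest path from v back to v.
The shortest such closed walk is T → Q → T, length 2.

2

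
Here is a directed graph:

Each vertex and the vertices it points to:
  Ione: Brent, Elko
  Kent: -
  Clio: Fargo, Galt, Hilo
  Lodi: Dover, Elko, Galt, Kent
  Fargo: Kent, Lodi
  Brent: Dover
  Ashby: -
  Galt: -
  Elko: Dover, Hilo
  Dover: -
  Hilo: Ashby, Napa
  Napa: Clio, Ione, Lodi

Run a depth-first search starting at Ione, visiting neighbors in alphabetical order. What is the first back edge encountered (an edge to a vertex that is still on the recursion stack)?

Lodi->Elko

DFS from Ione (visiting neighbors in alphabetical order); mark gray on enter, black on exit:
Ione gray
  Brent gray
    Dover gray
    Dover black
  Brent black
  Elko gray
    Elko→Dover: Dover black — skip
    Hilo gray
      Ashby gray
      Ashby black
      Napa gray
        Clio gray
          Fargo gray
            Kent gray
            Kent black
            Lodi gray
              Lodi→Dover: Dover black — skip
              Lodi→Elko: Elko is gray → back edge
First back edge: Lodi → Elko.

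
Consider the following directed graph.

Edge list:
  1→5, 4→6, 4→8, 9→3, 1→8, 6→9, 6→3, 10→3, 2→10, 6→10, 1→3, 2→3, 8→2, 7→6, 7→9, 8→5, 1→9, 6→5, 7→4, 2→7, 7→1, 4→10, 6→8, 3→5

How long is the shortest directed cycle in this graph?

4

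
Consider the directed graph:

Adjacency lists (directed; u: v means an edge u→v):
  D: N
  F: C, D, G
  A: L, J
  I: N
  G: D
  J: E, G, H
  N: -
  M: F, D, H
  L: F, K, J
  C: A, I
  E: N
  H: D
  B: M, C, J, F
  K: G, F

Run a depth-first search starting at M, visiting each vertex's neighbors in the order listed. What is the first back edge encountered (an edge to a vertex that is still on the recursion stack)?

L→F

DFS from M (visiting each vertex's neighbors in the order listed); mark gray on enter, black on exit:
M gray
  F gray
    C gray
      A gray
        L gray
          L→F: F is gray → back edge
First back edge: L → F.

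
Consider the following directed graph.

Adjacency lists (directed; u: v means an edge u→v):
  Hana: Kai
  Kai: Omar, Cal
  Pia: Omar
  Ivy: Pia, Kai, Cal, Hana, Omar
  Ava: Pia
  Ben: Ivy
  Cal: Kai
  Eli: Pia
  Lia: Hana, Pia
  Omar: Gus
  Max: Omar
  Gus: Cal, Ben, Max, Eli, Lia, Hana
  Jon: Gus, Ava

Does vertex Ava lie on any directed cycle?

Ava lies on a cycle iff there is a path from Ava back to itself.
Exploring from Ava, it never reaches itself; equivalently, its strongly connected component is a singleton.

No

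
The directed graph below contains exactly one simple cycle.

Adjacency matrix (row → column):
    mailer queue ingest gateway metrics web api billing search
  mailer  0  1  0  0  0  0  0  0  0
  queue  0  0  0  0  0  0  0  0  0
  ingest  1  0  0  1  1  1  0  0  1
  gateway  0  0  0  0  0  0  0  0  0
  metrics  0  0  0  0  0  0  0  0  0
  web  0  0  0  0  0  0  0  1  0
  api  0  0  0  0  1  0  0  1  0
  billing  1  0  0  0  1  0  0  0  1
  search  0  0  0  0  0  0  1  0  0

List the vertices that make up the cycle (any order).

api, search, billing

DFS with gray/black marking from billing:
billing gray
  metrics gray
  metrics black
  mailer gray
    queue gray
    queue black
  mailer black
  search gray
    api gray
      api→metrics: metrics black — skip
      api→billing: billing is gray → back edge
Back edge closes the cycle billing → search → api → billing; its vertices are {api, search, billing}.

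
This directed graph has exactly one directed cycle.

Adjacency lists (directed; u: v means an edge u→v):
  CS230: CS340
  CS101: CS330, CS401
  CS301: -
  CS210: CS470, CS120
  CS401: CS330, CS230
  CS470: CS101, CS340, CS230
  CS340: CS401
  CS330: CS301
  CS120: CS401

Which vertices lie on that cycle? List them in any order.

CS230, CS340, CS401

DFS with gray/black marking from CS401:
CS401 gray
  CS330 gray
    CS301 gray
    CS301 black
  CS330 black
  CS230 gray
    CS340 gray
      CS340→CS401: CS401 is gray → back edge
Back edge closes the cycle CS401 → CS230 → CS340 → CS401; its vertices are {CS230, CS340, CS401}.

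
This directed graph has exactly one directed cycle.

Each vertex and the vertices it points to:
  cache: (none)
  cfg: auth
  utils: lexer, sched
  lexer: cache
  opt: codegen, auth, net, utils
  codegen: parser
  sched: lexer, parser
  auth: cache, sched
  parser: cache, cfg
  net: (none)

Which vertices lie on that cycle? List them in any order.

cfg, auth, sched, parser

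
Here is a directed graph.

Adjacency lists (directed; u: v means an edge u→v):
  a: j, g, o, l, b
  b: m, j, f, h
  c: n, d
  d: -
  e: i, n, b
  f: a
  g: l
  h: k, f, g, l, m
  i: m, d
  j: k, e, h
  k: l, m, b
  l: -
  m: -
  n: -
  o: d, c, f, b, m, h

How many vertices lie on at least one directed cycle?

8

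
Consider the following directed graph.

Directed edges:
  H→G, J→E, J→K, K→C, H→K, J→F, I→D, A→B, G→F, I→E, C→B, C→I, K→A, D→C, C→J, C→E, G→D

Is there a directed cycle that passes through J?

J is on a cycle iff J can reach itself via ≥1 edge.
J → K → C → J — yes.

Yes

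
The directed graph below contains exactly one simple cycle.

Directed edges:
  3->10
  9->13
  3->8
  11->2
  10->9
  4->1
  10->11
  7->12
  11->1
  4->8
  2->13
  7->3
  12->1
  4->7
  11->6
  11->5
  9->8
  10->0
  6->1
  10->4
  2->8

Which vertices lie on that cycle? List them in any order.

DFS with gray/black marking from 10:
10 gray
  0 gray
  0 black
  9 gray
    13 gray
    13 black
    8 gray
    8 black
  9 black
  11 gray
    5 gray
    5 black
    1 gray
    1 black
    2 gray
      2→8: 8 black — skip
      2→13: 13 black — skip
    2 black
    6 gray
      6→1: 1 black — skip
    6 black
  11 black
  4 gray
    4→8: 8 black — skip
    7 gray
      12 gray
        12→1: 1 black — skip
      12 black
      3 gray
        3→10: 10 is gray → back edge
Back edge closes the cycle 10 → 4 → 7 → 3 → 10; its vertices are {3, 4, 7, 10}.

3, 4, 7, 10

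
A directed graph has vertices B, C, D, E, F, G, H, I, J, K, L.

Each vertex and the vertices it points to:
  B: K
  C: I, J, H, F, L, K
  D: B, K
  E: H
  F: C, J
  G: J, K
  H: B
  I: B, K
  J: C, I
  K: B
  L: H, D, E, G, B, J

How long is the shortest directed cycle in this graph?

2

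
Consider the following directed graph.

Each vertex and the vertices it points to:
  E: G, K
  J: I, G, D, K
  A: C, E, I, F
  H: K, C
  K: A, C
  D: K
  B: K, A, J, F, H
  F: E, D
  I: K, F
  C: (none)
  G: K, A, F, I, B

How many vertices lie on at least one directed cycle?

10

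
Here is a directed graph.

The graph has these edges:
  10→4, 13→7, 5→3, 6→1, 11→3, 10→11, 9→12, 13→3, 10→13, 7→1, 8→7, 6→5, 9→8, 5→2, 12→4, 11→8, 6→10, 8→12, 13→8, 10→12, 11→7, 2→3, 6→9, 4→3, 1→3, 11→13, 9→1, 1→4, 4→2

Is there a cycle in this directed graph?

DFS with white/gray/black marking, starting from 2:
2 gray
  3 gray
  3 black
2 black
10 gray
  12 gray
    4 gray
      4→2: 2 black — skip
      4→3: 3 black — skip
    4 black
  12 black
  10→4: 4 black — skip
  13 gray
    7 gray
      1 gray
        1→4: 4 black — skip
        1→3: 3 black — skip
      1 black
    7 black
    13→3: 3 black — skip
    8 gray
      8→12: 12 black — skip
      8→7: 7 black — skip
    8 black
  13 black
  11 gray
    11→8: 8 black — skip
    11→13: 13 black — skip
    11→3: 3 black — skip
    11→7: 7 black — skip
  11 black
10 black
6 gray
  5 gray
    5→3: 3 black — skip
    5→2: 2 black — skip
  5 black
  6→1: 1 black — skip
  9 gray
    9→8: 8 black — skip
    9→1: 1 black — skip
    9→12: 12 black — skip
  9 black
  6→10: 10 black — skip
6 black
Every edge goes to a white or black vertex — no back edge, so the graph is acyclic.

No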